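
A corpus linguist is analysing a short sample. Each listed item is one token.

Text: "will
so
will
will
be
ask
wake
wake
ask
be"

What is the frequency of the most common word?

Frequencies: will:3, be:2, ask:2, wake:2, so:1
Most common: 'will' with frequency 3.

3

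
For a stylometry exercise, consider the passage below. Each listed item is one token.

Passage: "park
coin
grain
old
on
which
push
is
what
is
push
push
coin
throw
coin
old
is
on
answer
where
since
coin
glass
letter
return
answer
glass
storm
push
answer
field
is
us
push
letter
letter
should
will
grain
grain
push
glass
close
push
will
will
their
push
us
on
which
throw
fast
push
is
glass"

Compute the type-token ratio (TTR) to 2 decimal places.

0.43

N = 56 tokens, V = 24 types.
TTR = V / N = 24 / 56 = 0.43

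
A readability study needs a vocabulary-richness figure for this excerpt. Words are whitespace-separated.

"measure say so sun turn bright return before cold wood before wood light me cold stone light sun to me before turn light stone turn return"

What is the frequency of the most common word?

Frequencies: turn:3, before:3, light:3, sun:2, return:2, cold:2, wood:2, me:2, stone:2, measure:1, say:1, so:1, bright:1, to:1
Most common: 'turn' with frequency 3.

3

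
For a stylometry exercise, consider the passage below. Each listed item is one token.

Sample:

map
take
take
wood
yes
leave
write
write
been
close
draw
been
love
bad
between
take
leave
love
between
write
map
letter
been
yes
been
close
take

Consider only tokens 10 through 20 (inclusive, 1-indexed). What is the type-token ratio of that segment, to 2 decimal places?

Segment tokens 10–20: close, draw, been, love, bad, between, take, leave, love, between, write
Segment N = 11, segment V = 9.
TTR = 9 / 11 = 0.82

0.82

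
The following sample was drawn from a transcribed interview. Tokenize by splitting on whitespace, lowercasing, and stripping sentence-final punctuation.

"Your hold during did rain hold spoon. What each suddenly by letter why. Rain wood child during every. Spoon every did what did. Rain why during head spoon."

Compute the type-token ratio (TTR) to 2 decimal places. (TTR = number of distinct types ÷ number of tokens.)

0.57

N = 28 tokens, V = 16 types.
TTR = V / N = 16 / 28 = 0.57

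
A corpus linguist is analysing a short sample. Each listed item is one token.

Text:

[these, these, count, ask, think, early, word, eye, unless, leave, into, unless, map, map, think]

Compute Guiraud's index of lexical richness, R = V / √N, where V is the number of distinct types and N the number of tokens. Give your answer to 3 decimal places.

2.840

N = 15, V = 11.
√N = 3.872983
R = 11 / 3.872983 = 2.840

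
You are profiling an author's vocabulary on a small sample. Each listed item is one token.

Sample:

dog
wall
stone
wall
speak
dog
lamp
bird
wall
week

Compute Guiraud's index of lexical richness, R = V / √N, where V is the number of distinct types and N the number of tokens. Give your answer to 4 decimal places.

2.2136

N = 10, V = 7.
√N = 3.162278
R = 7 / 3.162278 = 2.2136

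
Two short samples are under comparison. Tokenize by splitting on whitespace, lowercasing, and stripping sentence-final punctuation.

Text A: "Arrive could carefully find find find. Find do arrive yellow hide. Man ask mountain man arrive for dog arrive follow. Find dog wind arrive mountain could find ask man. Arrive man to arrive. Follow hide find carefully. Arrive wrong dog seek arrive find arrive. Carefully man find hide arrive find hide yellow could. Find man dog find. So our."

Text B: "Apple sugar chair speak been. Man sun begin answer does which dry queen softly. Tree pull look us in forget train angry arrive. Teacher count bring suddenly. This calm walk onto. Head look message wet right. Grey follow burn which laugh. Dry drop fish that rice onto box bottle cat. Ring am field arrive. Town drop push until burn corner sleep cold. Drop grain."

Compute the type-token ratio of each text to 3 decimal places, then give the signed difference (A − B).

TTR(A) = 19/59 = 0.322
TTR(B) = 56/64 = 0.875
Difference = 0.322 − 0.875 = -0.553

-0.553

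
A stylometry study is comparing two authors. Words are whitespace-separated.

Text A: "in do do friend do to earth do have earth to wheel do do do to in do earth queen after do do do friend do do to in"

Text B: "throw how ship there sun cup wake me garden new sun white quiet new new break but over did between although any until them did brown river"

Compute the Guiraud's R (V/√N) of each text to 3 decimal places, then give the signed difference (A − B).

A: V=9, N=29, R=1.671
B: V=23, N=27, R=4.426
Difference = 1.671 − 4.426 = -2.755

-2.755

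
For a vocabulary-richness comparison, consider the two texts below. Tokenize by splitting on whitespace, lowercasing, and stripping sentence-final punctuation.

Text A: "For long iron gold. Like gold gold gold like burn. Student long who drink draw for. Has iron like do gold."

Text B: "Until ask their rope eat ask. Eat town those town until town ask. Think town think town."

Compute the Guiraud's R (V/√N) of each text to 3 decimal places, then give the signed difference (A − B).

0.679

A: V=12, N=21, R=2.619
B: V=8, N=17, R=1.940
Difference = 2.619 − 1.940 = 0.679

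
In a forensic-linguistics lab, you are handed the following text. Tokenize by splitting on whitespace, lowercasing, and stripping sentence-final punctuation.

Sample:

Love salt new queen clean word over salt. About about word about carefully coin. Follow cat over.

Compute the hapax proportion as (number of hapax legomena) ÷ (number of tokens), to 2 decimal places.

Frequencies: about:3, salt:2, word:2, over:2, love:1, new:1, queen:1, clean:1, carefully:1, coin:1, follow:1, cat:1
Hapax count = 8; token count = 17.
Ratio = 8 / 17 = 0.47

0.47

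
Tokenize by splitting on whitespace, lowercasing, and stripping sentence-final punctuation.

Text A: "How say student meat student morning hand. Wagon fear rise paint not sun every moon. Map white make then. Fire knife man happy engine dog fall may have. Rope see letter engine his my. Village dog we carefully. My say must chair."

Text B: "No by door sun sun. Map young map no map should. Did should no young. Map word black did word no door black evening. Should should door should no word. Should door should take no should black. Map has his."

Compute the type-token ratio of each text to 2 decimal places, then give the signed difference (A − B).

0.53

TTR(A) = 37/42 = 0.88
TTR(B) = 14/40 = 0.35
Difference = 0.88 − 0.35 = 0.53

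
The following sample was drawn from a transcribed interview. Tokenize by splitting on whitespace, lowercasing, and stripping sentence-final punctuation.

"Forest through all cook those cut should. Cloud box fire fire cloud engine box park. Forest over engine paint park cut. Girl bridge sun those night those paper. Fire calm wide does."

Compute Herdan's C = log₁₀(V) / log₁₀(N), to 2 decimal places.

N = 32, V = 22.
log₁₀(V) = 1.342423, log₁₀(N) = 1.505150
C = 1.342423 / 1.505150 = 0.89

0.89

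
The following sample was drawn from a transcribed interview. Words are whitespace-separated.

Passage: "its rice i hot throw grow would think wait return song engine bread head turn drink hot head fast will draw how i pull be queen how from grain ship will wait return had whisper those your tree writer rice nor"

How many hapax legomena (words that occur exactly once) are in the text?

Frequencies: rice:2, i:2, hot:2, wait:2, return:2, head:2, will:2, how:2, its:1, throw:1, grow:1, would:1, think:1, song:1, engine:1, bread:1, turn:1, drink:1, fast:1, draw:1, … (13 more, each freq 1)
Hapax (freq=1): be, bread, draw, drink, engine, fast, from, grain, grow, had, its, nor, pull, queen, ship, song, think, those, throw, tree, turn, whisper, would, writer, your

25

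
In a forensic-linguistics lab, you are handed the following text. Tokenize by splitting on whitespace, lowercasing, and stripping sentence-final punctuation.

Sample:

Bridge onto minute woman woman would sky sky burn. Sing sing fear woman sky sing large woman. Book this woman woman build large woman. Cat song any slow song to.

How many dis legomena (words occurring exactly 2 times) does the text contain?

Frequencies: woman:7, sky:3, sing:3, large:2, song:2, bridge:1, onto:1, minute:1, would:1, burn:1, fear:1, book:1, this:1, build:1, cat:1, any:1, slow:1, to:1
Words with frequency 2: large, song

2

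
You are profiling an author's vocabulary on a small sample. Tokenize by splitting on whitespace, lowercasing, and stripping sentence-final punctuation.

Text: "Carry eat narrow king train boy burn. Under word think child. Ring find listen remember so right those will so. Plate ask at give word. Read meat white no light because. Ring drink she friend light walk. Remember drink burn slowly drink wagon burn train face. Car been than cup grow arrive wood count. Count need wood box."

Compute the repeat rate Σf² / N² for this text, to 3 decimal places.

Frequencies: burn:3, drink:3, train:2, word:2, ring:2, remember:2, so:2, light:2, wood:2, count:2, carry:1, eat:1, narrow:1, king:1, boy:1, under:1, think:1, child:1, find:1, listen:1, … (26 more, each freq 1)
Σf² = 86; N² = 3364
Repeat rate = 86 / 3364 = 0.026

0.026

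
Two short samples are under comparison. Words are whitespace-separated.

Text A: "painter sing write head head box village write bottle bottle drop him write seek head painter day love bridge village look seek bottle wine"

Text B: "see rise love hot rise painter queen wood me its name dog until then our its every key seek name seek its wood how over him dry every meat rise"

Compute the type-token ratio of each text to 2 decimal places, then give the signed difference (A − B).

TTR(A) = 15/24 = 0.63
TTR(B) = 22/30 = 0.73
Difference = 0.63 − 0.73 = -0.10

-0.10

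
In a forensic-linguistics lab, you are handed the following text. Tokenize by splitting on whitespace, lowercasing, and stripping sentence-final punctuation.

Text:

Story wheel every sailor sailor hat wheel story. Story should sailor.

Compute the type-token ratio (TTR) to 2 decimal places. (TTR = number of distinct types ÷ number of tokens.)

N = 11 tokens, V = 6 types.
TTR = V / N = 6 / 11 = 0.55

0.55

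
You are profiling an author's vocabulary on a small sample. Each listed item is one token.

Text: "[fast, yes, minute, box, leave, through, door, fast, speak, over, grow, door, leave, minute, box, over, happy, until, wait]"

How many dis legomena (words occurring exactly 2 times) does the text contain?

6

Frequencies: fast:2, minute:2, box:2, leave:2, door:2, over:2, yes:1, through:1, speak:1, grow:1, happy:1, until:1, wait:1
Words with frequency 2: box, door, fast, leave, minute, over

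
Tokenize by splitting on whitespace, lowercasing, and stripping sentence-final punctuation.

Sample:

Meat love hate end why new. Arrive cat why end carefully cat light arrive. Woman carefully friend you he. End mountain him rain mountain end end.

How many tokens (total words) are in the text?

Tokens: meat, love, hate, end, why, new, arrive, cat, why, end, carefully, cat, light, arrive, woman, carefully, friend, you, he, end, mountain, him, rain, mountain, end, end
N = 26

26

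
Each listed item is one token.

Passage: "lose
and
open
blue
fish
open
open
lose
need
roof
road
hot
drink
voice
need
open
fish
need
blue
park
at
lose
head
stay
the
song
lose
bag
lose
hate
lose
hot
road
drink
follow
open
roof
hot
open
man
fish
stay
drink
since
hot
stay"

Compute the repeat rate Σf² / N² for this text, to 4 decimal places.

0.0699

Frequencies: lose:6, open:6, hot:4, fish:3, need:3, drink:3, stay:3, blue:2, roof:2, road:2, and:1, voice:1, park:1, at:1, head:1, the:1, song:1, bag:1, hate:1, follow:1, … (2 more, each freq 1)
Σf² = 148; N² = 2116
Repeat rate = 148 / 2116 = 0.0699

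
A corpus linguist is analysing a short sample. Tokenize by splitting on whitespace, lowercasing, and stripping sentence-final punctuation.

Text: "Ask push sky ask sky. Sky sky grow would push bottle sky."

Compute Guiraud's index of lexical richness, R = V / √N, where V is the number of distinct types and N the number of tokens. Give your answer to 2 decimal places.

1.73

N = 12, V = 6.
√N = 3.464102
R = 6 / 3.464102 = 1.73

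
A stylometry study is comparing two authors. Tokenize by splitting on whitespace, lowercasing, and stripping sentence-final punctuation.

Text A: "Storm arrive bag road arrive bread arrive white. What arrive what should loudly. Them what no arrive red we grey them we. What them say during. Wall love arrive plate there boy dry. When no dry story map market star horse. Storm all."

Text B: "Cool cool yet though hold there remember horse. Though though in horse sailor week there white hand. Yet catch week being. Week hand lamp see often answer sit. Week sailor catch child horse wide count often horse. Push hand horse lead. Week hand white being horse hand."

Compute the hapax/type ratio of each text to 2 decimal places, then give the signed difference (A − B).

0.26

A: hapax=22, V=29, ratio=0.76
B: hapax=12, V=24, ratio=0.50
Difference = 0.76 − 0.50 = 0.26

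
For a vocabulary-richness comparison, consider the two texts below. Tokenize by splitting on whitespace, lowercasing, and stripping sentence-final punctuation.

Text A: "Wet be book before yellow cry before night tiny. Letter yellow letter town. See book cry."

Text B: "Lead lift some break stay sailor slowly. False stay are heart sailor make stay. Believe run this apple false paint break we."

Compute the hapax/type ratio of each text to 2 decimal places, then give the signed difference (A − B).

A: hapax=6, V=11, ratio=0.55
B: hapax=13, V=17, ratio=0.76
Difference = 0.55 − 0.76 = -0.21

-0.21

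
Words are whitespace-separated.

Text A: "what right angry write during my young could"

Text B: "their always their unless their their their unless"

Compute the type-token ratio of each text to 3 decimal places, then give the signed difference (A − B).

0.625

TTR(A) = 8/8 = 1.000
TTR(B) = 3/8 = 0.375
Difference = 1.000 − 0.375 = 0.625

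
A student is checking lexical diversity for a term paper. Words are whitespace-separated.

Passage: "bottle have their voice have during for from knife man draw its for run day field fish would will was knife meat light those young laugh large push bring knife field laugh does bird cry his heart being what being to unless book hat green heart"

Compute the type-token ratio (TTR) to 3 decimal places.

N = 46 tokens, V = 38 types.
TTR = V / N = 38 / 46 = 0.826

0.826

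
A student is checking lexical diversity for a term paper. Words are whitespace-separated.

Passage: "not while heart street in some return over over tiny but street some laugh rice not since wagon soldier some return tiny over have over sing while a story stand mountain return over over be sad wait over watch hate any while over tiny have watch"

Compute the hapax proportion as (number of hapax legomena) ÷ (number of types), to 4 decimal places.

Frequencies: over:8, while:3, some:3, return:3, tiny:3, not:2, street:2, have:2, watch:2, heart:1, in:1, but:1, laugh:1, rice:1, since:1, wagon:1, soldier:1, sing:1, a:1, story:1, … (7 more, each freq 1)
Hapax count = 18; type count = 27.
Ratio = 18 / 27 = 0.6667

0.6667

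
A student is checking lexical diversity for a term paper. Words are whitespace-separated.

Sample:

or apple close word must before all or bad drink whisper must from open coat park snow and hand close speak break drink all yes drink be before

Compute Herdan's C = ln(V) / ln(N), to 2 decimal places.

N = 28, V = 21.
ln(V) = 3.044522, ln(N) = 3.332205
C = 3.044522 / 3.332205 = 0.91

0.91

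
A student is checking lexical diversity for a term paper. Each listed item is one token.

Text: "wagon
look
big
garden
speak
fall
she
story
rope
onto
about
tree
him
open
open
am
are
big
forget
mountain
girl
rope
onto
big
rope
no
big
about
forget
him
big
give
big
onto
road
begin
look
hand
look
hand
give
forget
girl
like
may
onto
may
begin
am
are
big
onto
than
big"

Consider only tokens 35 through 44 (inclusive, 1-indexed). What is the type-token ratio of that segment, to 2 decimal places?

0.80

Segment tokens 35–44: road, begin, look, hand, look, hand, give, forget, girl, like
Segment N = 10, segment V = 8.
TTR = 8 / 10 = 0.80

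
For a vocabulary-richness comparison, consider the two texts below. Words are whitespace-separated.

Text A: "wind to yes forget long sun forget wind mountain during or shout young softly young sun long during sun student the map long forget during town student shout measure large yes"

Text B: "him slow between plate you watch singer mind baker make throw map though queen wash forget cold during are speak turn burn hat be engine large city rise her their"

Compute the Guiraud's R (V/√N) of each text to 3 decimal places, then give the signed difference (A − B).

A: V=18, N=31, R=3.233
B: V=30, N=30, R=5.477
Difference = 3.233 − 5.477 = -2.244

-2.244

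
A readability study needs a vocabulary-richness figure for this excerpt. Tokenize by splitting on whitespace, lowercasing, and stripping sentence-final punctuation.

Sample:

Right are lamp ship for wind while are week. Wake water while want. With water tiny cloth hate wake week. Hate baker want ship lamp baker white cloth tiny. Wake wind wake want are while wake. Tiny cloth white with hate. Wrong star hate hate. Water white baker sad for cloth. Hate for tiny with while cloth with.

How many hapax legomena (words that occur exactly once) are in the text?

4

Frequencies: hate:6, wake:5, cloth:5, while:4, with:4, tiny:4, are:3, for:3, water:3, want:3, baker:3, white:3, lamp:2, ship:2, wind:2, week:2, right:1, wrong:1, star:1, sad:1
Hapax (freq=1): right, sad, star, wrong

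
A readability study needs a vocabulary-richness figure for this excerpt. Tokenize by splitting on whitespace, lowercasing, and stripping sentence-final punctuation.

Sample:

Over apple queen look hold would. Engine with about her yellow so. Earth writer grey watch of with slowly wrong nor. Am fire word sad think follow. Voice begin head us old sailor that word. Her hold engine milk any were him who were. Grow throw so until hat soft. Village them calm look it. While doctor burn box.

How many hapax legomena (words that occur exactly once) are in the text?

43

Frequencies: look:2, hold:2, engine:2, with:2, her:2, so:2, word:2, were:2, over:1, apple:1, queen:1, would:1, about:1, yellow:1, earth:1, writer:1, grey:1, watch:1, of:1, slowly:1, … (31 more, each freq 1)
Hapax (freq=1): about, am, any, apple, begin, box, burn, calm, doctor, earth, fire, follow, grey, grow, hat, head, him, it, milk, nor, of, old, over, queen, sad, sailor, slowly, soft, that, them, think, throw, until, us, village, voice, watch, while, who, would, writer, wrong, yellow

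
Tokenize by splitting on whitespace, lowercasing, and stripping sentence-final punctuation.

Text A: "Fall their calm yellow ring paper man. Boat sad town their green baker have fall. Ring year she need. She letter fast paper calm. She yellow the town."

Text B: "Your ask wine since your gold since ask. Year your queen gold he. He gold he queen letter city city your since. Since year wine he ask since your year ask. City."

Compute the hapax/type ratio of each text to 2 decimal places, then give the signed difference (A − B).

0.48

A: hapax=11, V=19, ratio=0.58
B: hapax=1, V=10, ratio=0.10
Difference = 0.58 − 0.10 = 0.48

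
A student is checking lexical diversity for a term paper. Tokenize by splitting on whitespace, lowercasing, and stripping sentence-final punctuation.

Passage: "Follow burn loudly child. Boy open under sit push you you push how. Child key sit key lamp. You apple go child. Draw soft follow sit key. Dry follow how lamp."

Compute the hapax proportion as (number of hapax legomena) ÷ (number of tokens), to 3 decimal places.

0.323

Frequencies: follow:3, child:3, sit:3, you:3, key:3, push:2, how:2, lamp:2, burn:1, loudly:1, boy:1, open:1, under:1, apple:1, go:1, draw:1, soft:1, dry:1
Hapax count = 10; token count = 31.
Ratio = 10 / 31 = 0.323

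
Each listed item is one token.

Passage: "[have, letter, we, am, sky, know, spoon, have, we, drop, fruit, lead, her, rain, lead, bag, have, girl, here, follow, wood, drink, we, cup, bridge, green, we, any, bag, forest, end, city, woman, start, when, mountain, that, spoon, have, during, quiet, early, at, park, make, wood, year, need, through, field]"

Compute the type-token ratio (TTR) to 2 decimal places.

N = 50 tokens, V = 40 types.
TTR = V / N = 40 / 50 = 0.80

0.80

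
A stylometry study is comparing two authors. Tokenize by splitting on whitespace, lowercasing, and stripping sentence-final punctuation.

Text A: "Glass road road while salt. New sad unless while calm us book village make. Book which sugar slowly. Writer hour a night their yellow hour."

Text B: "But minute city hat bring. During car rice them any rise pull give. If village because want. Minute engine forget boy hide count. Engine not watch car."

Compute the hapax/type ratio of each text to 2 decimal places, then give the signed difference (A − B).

-0.07

A: hapax=17, V=21, ratio=0.81
B: hapax=21, V=24, ratio=0.88
Difference = 0.81 − 0.88 = -0.07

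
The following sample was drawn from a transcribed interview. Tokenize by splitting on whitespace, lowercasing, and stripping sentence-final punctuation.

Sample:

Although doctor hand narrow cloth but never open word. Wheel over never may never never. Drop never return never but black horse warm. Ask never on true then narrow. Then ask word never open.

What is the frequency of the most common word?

8

Frequencies: never:8, narrow:2, but:2, open:2, word:2, ask:2, then:2, although:1, doctor:1, hand:1, cloth:1, wheel:1, over:1, may:1, drop:1, return:1, black:1, horse:1, warm:1, on:1, … (1 more, each freq 1)
Most common: 'never' with frequency 8.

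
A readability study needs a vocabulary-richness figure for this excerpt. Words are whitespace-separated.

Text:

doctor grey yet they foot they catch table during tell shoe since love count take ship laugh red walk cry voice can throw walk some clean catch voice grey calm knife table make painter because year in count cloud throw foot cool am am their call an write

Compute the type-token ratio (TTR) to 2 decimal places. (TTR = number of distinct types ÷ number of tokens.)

0.79

N = 48 tokens, V = 38 types.
TTR = V / N = 38 / 48 = 0.79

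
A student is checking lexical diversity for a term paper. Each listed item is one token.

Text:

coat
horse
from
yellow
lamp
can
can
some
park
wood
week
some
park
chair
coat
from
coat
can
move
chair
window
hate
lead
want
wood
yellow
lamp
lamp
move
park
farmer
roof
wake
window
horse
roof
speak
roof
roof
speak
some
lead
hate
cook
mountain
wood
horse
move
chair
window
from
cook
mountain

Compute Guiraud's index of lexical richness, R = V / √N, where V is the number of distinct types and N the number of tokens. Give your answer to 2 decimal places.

3.02

N = 53, V = 22.
√N = 7.280110
R = 22 / 7.280110 = 3.02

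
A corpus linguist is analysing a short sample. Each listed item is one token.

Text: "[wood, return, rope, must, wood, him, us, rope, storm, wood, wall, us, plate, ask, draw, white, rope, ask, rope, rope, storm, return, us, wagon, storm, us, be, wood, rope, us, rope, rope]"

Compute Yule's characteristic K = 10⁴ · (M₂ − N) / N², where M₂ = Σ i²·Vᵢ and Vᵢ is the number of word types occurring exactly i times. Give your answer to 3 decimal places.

Frequencies: rope:8, us:5, wood:4, storm:3, return:2, ask:2, must:1, him:1, wall:1, plate:1, draw:1, white:1, wagon:1, be:1
N = 32. Frequency spectrum: V_1=8, V_2=2, V_3=1, V_4=1, V_5=1, V_8=1
M₂ = 1²·8 + 2²·2 + 3²·1 + 4²·1 + 5²·1 + 8²·1 = 130
K = 10000 × (130 − 32) / 32² = 957.031

957.031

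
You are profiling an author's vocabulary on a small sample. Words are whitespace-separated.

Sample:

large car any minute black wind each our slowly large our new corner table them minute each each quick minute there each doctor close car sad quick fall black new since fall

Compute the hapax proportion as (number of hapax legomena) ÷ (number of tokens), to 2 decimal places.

Frequencies: each:4, minute:3, large:2, car:2, black:2, our:2, new:2, quick:2, fall:2, any:1, wind:1, slowly:1, corner:1, table:1, them:1, there:1, doctor:1, close:1, sad:1, since:1
Hapax count = 11; token count = 32.
Ratio = 11 / 32 = 0.34

0.34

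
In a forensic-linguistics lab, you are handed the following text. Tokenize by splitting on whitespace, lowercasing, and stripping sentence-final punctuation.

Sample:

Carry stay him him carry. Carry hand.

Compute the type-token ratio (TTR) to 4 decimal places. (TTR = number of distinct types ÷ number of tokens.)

N = 7 tokens, V = 4 types.
TTR = V / N = 4 / 7 = 0.5714

0.5714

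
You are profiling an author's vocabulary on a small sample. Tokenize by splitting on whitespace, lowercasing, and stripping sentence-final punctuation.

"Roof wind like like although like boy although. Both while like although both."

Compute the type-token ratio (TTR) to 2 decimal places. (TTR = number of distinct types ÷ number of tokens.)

0.54

N = 13 tokens, V = 7 types.
TTR = V / N = 7 / 13 = 0.54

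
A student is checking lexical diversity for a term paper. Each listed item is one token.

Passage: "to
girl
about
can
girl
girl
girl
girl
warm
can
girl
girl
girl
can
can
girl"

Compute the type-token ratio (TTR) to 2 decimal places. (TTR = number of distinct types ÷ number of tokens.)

N = 16 tokens, V = 5 types.
TTR = V / N = 5 / 16 = 0.31

0.31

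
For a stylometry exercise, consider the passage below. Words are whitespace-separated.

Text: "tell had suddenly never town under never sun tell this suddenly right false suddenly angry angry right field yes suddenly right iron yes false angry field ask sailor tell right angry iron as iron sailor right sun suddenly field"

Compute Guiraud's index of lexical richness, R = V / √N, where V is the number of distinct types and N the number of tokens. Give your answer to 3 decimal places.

2.722

N = 39, V = 17.
√N = 6.244998
R = 17 / 6.244998 = 2.722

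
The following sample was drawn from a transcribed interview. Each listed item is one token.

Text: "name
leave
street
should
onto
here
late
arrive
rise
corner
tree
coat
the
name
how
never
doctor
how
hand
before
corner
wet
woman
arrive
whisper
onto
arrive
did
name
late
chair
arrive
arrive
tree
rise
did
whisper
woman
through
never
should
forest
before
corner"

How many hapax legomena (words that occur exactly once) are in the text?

11

Frequencies: arrive:5, name:3, corner:3, should:2, onto:2, late:2, rise:2, tree:2, how:2, never:2, before:2, woman:2, whisper:2, did:2, leave:1, street:1, here:1, coat:1, the:1, doctor:1, … (5 more, each freq 1)
Hapax (freq=1): chair, coat, doctor, forest, hand, here, leave, street, the, through, wet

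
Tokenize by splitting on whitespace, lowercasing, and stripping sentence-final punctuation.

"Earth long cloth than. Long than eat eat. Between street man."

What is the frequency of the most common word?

2

Frequencies: long:2, than:2, eat:2, earth:1, cloth:1, between:1, street:1, man:1
Most common: 'long' with frequency 2.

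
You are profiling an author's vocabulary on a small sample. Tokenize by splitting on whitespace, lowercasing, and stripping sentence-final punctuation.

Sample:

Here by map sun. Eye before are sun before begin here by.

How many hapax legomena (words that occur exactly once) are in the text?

4

Frequencies: here:2, by:2, sun:2, before:2, map:1, eye:1, are:1, begin:1
Hapax (freq=1): are, begin, eye, map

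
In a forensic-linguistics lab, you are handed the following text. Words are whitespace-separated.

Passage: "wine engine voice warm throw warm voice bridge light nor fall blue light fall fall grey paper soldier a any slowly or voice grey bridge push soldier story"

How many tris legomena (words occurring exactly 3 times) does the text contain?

2

Frequencies: voice:3, fall:3, warm:2, bridge:2, light:2, grey:2, soldier:2, wine:1, engine:1, throw:1, nor:1, blue:1, paper:1, a:1, any:1, slowly:1, or:1, push:1, story:1
Words with frequency 3: fall, voice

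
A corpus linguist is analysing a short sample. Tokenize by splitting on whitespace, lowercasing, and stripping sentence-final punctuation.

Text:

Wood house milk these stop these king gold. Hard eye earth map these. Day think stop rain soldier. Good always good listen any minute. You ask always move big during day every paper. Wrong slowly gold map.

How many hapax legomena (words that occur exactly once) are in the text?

Frequencies: these:3, stop:2, gold:2, map:2, day:2, good:2, always:2, wood:1, house:1, milk:1, king:1, hard:1, eye:1, earth:1, think:1, rain:1, soldier:1, listen:1, any:1, minute:1, … (9 more, each freq 1)
Hapax (freq=1): any, ask, big, during, earth, every, eye, hard, house, king, listen, milk, minute, move, paper, rain, slowly, soldier, think, wood, wrong, you

22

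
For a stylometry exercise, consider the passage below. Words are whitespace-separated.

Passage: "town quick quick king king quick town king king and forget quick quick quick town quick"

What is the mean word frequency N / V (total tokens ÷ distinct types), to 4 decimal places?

N = 16 tokens, V = 5 types.
Mean frequency = N / V = 16 / 5 = 3.2000

3.2000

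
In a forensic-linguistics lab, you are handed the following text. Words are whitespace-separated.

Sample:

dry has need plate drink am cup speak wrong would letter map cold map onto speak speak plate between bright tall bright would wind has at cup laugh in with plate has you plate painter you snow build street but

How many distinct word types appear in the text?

Distinct types: {am, at, between, bright, build, but, cold, cup, drink, dry, has, in, laugh, letter, map, need, onto, painter, plate, snow, speak, street, tall, wind, with, would, wrong, you}
V = 28

28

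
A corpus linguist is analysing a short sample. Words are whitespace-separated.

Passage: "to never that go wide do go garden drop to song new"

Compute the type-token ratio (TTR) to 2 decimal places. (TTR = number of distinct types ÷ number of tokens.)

N = 12 tokens, V = 10 types.
TTR = V / N = 10 / 12 = 0.83

0.83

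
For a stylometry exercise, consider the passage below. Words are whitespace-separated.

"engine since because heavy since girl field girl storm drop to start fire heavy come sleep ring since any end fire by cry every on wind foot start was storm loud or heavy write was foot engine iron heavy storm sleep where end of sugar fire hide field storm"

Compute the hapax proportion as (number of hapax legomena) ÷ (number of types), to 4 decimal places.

0.6129

Frequencies: heavy:4, storm:4, since:3, fire:3, engine:2, girl:2, field:2, start:2, sleep:2, end:2, foot:2, was:2, because:1, drop:1, to:1, come:1, ring:1, any:1, by:1, cry:1, … (11 more, each freq 1)
Hapax count = 19; type count = 31.
Ratio = 19 / 31 = 0.6129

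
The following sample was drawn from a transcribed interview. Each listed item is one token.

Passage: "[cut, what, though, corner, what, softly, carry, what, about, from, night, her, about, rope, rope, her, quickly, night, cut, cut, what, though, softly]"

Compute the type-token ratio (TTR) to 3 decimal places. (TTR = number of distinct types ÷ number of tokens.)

N = 23 tokens, V = 12 types.
TTR = V / N = 12 / 23 = 0.522

0.522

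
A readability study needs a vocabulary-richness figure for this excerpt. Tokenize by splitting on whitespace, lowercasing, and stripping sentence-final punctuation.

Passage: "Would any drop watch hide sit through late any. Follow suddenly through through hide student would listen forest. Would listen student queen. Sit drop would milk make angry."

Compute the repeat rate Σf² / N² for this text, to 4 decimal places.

Frequencies: would:4, through:3, any:2, drop:2, hide:2, sit:2, student:2, listen:2, watch:1, late:1, follow:1, suddenly:1, forest:1, queen:1, milk:1, make:1, angry:1
Σf² = 58; N² = 784
Repeat rate = 58 / 784 = 0.0740

0.0740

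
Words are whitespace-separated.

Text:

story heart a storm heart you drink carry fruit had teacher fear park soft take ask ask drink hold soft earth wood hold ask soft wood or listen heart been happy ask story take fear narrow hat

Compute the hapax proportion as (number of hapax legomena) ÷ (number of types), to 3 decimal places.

Frequencies: ask:4, heart:3, soft:3, story:2, drink:2, fear:2, take:2, hold:2, wood:2, a:1, storm:1, you:1, carry:1, fruit:1, had:1, teacher:1, park:1, earth:1, or:1, listen:1, … (4 more, each freq 1)
Hapax count = 15; type count = 24.
Ratio = 15 / 24 = 0.625

0.625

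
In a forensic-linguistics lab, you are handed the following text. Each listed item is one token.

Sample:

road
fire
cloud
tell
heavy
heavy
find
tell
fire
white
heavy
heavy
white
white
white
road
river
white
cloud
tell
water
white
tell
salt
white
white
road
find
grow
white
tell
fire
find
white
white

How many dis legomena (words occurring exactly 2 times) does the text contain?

1

Frequencies: white:11, tell:5, heavy:4, road:3, fire:3, find:3, cloud:2, river:1, water:1, salt:1, grow:1
Words with frequency 2: cloud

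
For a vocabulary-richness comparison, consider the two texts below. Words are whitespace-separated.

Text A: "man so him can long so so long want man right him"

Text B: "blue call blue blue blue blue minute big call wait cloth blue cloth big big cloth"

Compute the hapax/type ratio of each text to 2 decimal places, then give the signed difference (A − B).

A: hapax=3, V=7, ratio=0.43
B: hapax=2, V=6, ratio=0.33
Difference = 0.43 − 0.33 = 0.10

0.10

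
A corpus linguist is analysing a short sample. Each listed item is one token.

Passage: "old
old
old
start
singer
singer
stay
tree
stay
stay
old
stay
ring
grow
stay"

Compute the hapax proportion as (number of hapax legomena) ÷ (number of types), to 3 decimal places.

0.571

Frequencies: stay:5, old:4, singer:2, start:1, tree:1, ring:1, grow:1
Hapax count = 4; type count = 7.
Ratio = 4 / 7 = 0.571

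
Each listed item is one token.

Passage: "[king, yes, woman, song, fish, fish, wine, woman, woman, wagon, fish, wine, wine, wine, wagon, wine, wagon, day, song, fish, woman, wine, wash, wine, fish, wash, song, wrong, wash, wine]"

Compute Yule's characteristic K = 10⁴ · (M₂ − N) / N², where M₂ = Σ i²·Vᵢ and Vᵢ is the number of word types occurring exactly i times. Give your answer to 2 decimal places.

Frequencies: wine:8, fish:5, woman:4, song:3, wagon:3, wash:3, king:1, yes:1, day:1, wrong:1
N = 30. Frequency spectrum: V_1=4, V_3=3, V_4=1, V_5=1, V_8=1
M₂ = 1²·4 + 3²·3 + 4²·1 + 5²·1 + 8²·1 = 136
K = 10000 × (136 − 30) / 30² = 1177.78

1177.78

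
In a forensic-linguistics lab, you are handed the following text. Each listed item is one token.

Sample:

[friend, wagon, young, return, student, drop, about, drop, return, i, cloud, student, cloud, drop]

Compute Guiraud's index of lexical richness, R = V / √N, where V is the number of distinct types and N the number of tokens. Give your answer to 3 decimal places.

2.405

N = 14, V = 9.
√N = 3.741657
R = 9 / 3.741657 = 2.405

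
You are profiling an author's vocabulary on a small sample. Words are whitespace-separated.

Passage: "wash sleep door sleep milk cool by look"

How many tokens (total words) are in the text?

8

Tokens: wash, sleep, door, sleep, milk, cool, by, look
N = 8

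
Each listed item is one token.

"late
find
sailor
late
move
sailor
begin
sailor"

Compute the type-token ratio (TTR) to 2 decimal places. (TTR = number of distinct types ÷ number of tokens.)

0.63

N = 8 tokens, V = 5 types.
TTR = V / N = 5 / 8 = 0.63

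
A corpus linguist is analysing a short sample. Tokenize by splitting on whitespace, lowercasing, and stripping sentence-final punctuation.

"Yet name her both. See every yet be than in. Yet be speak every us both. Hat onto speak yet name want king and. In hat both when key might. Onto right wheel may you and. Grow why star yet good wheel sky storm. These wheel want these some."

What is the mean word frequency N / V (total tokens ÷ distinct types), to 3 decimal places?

N = 49 tokens, V = 31 types.
Mean frequency = N / V = 49 / 31 = 1.581

1.581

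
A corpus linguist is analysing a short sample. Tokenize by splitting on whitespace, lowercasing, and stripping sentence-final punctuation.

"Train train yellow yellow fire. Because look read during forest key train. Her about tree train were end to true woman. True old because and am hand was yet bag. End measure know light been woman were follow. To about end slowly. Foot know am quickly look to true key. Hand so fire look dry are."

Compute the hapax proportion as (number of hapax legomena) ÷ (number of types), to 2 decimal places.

Frequencies: train:4, look:3, end:3, to:3, true:3, yellow:2, fire:2, because:2, key:2, about:2, were:2, woman:2, am:2, hand:2, know:2, read:1, during:1, forest:1, her:1, tree:1, … (15 more, each freq 1)
Hapax count = 20; type count = 35.
Ratio = 20 / 35 = 0.57

0.57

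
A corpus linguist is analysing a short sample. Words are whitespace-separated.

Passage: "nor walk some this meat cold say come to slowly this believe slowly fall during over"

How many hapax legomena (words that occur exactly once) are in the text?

12

Frequencies: this:2, slowly:2, nor:1, walk:1, some:1, meat:1, cold:1, say:1, come:1, to:1, believe:1, fall:1, during:1, over:1
Hapax (freq=1): believe, cold, come, during, fall, meat, nor, over, say, some, to, walk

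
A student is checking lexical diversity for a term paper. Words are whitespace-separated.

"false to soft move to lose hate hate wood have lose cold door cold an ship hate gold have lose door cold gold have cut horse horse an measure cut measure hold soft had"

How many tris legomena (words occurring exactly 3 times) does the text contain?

Frequencies: lose:3, hate:3, have:3, cold:3, to:2, soft:2, door:2, an:2, gold:2, cut:2, horse:2, measure:2, false:1, move:1, wood:1, ship:1, hold:1, had:1
Words with frequency 3: cold, hate, have, lose

4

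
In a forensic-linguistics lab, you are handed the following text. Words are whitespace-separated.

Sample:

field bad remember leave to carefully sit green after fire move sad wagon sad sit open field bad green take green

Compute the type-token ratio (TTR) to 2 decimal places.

0.71

N = 21 tokens, V = 15 types.
TTR = V / N = 15 / 21 = 0.71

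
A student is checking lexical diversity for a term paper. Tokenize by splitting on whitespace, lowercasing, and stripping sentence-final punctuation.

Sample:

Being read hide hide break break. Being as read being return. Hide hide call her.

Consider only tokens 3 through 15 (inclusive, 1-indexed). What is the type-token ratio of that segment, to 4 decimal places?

0.6154

Segment tokens 3–15: hide, hide, break, break, being, as, read, being, return, hide, hide, call, her
Segment N = 13, segment V = 8.
TTR = 8 / 13 = 0.6154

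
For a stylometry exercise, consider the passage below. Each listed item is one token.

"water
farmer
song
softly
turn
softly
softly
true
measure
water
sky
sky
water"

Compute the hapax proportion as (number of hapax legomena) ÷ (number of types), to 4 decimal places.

0.6250

Frequencies: water:3, softly:3, sky:2, farmer:1, song:1, turn:1, true:1, measure:1
Hapax count = 5; type count = 8.
Ratio = 5 / 8 = 0.6250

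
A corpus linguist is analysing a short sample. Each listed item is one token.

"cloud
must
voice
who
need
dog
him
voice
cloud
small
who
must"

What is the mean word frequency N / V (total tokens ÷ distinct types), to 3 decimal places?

N = 12 tokens, V = 8 types.
Mean frequency = N / V = 12 / 8 = 1.500

1.500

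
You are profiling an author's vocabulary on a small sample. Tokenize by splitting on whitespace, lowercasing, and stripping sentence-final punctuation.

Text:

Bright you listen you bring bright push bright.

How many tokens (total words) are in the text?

Tokens: bright, you, listen, you, bring, bright, push, bright
N = 8

8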